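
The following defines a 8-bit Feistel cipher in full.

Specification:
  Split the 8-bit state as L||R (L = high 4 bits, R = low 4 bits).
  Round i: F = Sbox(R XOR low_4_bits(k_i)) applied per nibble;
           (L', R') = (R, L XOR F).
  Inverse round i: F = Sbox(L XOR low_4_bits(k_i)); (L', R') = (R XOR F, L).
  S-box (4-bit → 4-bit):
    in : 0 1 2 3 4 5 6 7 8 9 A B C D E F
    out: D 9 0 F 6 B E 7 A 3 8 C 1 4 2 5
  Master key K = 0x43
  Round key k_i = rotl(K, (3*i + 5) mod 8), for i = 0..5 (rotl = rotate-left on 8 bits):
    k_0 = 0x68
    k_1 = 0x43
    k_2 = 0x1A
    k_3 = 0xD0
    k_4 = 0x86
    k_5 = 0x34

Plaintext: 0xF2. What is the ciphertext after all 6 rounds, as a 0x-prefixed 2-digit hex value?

0x6F

s_0 = plaintext = 0xF2
s_1 = Round(s_0, k_0) = 0x27
s_2 = Round(s_1, k_1) = 0x74
s_3 = Round(s_2, k_2) = 0x45
s_4 = Round(s_3, k_3) = 0x5F
s_5 = Round(s_4, k_4) = 0xF6
s_6 = Round(s_5, k_5) = 0x6F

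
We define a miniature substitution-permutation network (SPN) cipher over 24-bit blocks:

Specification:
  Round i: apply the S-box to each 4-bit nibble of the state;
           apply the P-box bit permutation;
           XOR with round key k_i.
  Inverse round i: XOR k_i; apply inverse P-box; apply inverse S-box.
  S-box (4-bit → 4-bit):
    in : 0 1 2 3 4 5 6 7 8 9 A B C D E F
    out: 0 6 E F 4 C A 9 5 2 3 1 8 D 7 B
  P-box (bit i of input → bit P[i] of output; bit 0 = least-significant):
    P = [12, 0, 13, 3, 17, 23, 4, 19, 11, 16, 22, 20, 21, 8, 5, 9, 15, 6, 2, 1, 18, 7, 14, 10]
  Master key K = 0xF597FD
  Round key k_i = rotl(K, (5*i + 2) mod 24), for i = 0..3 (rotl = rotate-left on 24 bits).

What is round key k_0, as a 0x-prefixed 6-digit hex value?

K = 0xF597FD
k_0 = rotl(K, (5*0+2) mod 24) = rotl(K, 2) = 0xD65FF7

0xD65FF7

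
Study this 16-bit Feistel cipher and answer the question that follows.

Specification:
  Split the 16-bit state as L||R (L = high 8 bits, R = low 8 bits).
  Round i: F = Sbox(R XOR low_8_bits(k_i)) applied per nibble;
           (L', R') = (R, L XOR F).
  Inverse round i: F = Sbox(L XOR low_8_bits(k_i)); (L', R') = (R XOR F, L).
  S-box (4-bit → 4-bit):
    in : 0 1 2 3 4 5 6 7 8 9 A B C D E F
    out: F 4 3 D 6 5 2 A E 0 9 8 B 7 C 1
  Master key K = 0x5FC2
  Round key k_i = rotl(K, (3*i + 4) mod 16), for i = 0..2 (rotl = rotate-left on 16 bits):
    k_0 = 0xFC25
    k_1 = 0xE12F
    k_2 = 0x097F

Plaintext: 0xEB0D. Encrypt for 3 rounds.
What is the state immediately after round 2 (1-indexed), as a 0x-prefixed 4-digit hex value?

s_0 = plaintext = 0xEB0D
s_1 = Round(s_0, k_0) = 0x0DD5
s_2 = Round(s_1, k_1) = 0xD514
s_3 = Round(s_2, k_2) = 0x14FD

0xD514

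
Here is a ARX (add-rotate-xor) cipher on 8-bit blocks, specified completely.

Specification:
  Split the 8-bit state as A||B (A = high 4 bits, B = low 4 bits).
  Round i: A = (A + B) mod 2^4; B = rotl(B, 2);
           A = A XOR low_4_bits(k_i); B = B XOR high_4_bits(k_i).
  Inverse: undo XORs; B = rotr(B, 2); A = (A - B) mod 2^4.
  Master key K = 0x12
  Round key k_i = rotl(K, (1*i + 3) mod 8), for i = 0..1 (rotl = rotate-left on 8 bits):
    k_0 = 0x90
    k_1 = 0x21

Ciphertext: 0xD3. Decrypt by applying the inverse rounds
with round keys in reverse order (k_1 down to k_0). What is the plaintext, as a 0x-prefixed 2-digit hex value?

s_0 = ciphertext = 0xD3
s_1 = InvRound(s_0, k_1) = 0x84
s_2 = InvRound(s_1, k_0) = 0x17

0x17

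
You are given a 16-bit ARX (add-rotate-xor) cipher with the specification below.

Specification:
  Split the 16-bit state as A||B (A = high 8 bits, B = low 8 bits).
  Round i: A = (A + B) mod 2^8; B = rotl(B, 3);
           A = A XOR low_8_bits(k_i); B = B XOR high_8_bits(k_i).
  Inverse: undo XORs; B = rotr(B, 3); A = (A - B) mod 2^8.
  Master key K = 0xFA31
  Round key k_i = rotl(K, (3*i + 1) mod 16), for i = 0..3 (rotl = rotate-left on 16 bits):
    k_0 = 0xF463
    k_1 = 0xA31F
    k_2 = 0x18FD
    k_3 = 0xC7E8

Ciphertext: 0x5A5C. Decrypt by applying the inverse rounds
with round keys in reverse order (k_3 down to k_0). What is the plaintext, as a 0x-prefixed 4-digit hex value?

s_0 = ciphertext = 0x5A5C
s_1 = InvRound(s_0, k_3) = 0x3F73
s_2 = InvRound(s_1, k_2) = 0x556D
s_3 = InvRound(s_2, k_1) = 0x71D9
s_4 = InvRound(s_3, k_0) = 0x6DA5

0x6DA5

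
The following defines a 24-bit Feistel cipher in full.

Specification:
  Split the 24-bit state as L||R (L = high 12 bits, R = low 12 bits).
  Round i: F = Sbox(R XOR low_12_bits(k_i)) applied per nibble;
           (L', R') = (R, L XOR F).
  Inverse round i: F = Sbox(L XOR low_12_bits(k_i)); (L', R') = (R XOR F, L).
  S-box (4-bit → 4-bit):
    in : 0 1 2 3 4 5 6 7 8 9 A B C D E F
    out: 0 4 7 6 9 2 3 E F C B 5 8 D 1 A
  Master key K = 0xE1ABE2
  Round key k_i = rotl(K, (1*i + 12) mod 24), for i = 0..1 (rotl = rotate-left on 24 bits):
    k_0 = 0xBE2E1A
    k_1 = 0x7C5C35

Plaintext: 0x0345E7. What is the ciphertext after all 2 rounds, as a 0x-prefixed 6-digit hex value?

s_0 = plaintext = 0x0345E7
s_1 = Round(s_0, k_0) = 0x5E7599
s_2 = Round(s_1, k_1) = 0x59995F

0x59995F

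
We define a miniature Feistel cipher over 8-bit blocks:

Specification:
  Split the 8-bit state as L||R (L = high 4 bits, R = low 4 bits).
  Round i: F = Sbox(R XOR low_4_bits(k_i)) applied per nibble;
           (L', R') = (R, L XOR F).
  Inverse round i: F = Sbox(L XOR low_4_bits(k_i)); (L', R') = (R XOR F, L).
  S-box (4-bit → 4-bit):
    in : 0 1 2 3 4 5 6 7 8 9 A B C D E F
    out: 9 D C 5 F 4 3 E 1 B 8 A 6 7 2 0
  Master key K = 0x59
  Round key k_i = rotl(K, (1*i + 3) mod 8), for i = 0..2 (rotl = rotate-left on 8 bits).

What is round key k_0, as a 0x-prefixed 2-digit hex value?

K = 0x59
k_0 = rotl(K, (1*0+3) mod 8) = rotl(K, 3) = 0xCA

0xCA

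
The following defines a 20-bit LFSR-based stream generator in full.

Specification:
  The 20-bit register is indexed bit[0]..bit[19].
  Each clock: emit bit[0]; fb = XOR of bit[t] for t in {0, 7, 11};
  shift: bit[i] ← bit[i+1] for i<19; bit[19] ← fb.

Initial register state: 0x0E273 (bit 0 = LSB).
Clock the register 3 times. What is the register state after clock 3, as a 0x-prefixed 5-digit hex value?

0x61C4E

reg_0 = 0x0E273
clock 1: out=1, reg = 0x87139
clock 2: out=1, reg = 0xC389C
clock 3: out=0, reg = 0x61C4E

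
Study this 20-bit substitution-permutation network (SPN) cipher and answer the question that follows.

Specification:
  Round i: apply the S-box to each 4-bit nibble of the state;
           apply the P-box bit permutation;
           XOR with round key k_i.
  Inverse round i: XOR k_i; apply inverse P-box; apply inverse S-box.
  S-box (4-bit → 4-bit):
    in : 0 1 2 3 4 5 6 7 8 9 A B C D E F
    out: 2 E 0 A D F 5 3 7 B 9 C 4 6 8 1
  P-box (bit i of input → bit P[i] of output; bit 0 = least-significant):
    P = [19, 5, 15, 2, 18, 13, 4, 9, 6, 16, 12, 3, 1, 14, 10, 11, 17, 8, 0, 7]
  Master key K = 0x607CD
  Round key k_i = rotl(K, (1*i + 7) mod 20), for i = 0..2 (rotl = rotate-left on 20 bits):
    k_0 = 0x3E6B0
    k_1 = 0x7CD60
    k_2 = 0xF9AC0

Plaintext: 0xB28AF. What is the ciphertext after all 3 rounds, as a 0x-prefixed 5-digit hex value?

s_0 = plaintext = 0xB28AF
s_1 = Round(s_0, k_0) = 0xEF471
s_2 = Round(s_1, k_1) = 0x37D8E
s_3 = Round(s_2, k_2) = 0xAEB56

0xAEB56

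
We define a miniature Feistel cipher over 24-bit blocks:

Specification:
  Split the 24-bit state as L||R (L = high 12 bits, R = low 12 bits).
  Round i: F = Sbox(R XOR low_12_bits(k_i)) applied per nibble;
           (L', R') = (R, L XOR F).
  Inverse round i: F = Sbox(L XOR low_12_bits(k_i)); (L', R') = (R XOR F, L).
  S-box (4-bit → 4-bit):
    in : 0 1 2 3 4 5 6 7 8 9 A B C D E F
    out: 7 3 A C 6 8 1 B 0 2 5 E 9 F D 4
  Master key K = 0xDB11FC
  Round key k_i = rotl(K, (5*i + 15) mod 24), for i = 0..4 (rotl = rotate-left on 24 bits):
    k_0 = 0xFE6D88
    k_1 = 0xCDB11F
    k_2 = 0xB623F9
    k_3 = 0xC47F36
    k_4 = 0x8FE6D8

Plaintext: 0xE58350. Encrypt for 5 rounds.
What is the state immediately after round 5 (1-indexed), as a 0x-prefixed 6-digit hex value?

0xBFD96A

s_0 = plaintext = 0xE58350
s_1 = Round(s_0, k_0) = 0x3503A8
s_2 = Round(s_1, k_1) = 0x3A89BB
s_3 = Round(s_2, k_2) = 0x9BB6C2
s_4 = Round(s_3, k_3) = 0x6C2BFD
s_5 = Round(s_4, k_4) = 0xBFD96A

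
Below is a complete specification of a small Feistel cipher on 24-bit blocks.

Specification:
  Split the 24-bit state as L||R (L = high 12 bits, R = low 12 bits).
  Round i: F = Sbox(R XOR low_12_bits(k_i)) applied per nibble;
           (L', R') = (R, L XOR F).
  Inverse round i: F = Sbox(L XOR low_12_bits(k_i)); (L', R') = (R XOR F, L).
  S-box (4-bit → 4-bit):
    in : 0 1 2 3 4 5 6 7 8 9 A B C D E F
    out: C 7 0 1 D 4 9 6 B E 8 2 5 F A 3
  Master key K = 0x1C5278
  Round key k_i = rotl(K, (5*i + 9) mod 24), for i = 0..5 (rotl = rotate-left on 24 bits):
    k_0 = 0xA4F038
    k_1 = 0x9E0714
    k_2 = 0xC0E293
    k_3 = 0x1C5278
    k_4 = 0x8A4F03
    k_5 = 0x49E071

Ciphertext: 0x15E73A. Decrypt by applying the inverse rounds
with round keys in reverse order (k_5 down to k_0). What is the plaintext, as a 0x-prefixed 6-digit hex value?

s_0 = ciphertext = 0x15E73A
s_1 = InvRound(s_0, k_5) = 0x03915E
s_2 = InvRound(s_1, k_4) = 0x246039
s_3 = InvRound(s_2, k_3) = 0xC23246
s_4 = InvRound(s_3, k_2) = 0x86AC23
s_5 = InvRound(s_4, k_1) = 0xF4986A
s_6 = InvRound(s_5, k_0) = 0xB0DF49

0xB0DF49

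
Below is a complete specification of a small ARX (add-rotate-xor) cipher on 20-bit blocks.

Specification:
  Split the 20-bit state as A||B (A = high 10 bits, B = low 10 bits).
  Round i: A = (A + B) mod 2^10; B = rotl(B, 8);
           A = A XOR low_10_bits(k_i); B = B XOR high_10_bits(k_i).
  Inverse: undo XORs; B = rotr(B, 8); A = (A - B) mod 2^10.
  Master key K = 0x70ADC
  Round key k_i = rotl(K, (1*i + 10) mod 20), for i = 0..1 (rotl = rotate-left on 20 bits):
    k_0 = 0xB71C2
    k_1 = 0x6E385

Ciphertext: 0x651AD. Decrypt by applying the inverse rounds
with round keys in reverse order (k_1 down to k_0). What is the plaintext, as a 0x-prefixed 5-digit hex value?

0x97622

s_0 = ciphertext = 0x651AD
s_1 = InvRound(s_0, k_1) = 0x6F454
s_2 = InvRound(s_1, k_0) = 0x97622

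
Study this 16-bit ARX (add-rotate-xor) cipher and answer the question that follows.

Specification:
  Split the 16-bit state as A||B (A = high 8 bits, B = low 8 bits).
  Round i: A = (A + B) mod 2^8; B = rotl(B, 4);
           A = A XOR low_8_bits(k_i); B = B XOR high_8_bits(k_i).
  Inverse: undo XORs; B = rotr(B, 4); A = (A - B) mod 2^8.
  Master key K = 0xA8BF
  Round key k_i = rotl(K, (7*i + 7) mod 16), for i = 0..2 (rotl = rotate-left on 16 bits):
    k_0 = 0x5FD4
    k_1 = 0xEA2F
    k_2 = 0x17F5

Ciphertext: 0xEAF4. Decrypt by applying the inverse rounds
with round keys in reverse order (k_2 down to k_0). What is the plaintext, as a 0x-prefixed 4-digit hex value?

s_0 = ciphertext = 0xEAF4
s_1 = InvRound(s_0, k_2) = 0xE13E
s_2 = InvRound(s_1, k_1) = 0x814D
s_3 = InvRound(s_2, k_0) = 0x3421

0x3421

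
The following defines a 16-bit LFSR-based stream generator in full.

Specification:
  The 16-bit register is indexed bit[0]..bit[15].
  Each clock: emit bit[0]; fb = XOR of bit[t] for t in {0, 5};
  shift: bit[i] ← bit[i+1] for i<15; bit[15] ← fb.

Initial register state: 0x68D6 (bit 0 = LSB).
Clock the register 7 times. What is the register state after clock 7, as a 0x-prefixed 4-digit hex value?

reg_0 = 0x68D6
clock 1: out=0, reg = 0x346B
clock 2: out=1, reg = 0x1A35
clock 3: out=1, reg = 0x0D1A
clock 4: out=0, reg = 0x068D
clock 5: out=1, reg = 0x8346
clock 6: out=0, reg = 0x41A3
clock 7: out=1, reg = 0x20D1

0x20D1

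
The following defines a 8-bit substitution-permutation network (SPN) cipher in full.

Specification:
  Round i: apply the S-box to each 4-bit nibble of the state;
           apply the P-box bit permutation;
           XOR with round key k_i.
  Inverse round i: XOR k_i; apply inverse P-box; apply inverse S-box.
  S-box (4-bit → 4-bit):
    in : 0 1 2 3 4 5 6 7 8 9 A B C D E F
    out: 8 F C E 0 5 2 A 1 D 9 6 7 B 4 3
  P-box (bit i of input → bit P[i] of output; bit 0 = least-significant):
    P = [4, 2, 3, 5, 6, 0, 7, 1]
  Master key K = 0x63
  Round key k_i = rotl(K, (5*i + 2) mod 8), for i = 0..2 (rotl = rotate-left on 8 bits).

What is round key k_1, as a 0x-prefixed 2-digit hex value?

K = 0x63
k_0 = rotl(K, (5*0+2) mod 8) = rotl(K, 2) = 0x8D
k_1 = rotl(K, (5*1+2) mod 8) = rotl(K, 7) = 0xB1

0xB1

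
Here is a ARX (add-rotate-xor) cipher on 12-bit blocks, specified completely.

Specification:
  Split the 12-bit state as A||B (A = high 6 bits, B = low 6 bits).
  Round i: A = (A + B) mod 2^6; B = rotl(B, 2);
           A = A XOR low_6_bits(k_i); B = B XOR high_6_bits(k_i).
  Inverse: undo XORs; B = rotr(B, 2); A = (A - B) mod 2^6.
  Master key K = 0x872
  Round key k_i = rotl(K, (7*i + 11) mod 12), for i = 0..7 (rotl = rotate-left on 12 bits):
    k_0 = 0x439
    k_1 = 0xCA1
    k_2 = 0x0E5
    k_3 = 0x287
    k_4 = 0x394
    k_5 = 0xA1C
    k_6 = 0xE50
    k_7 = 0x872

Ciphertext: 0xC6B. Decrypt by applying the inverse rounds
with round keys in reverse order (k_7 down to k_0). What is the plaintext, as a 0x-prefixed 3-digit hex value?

s_0 = ciphertext = 0xC6B
s_1 = InvRound(s_0, k_7) = 0x862
s_2 = InvRound(s_1, k_6) = 0xEF6
s_3 = InvRound(s_2, k_5) = 0x027
s_4 = InvRound(s_3, k_4) = 0xE9A
s_5 = InvRound(s_4, k_3) = 0xE44
s_6 = InvRound(s_5, k_2) = 0xAF1
s_7 = InvRound(s_6, k_1) = 0x6B0
s_8 = InvRound(s_7, k_0) = 0x6C8

0x6C8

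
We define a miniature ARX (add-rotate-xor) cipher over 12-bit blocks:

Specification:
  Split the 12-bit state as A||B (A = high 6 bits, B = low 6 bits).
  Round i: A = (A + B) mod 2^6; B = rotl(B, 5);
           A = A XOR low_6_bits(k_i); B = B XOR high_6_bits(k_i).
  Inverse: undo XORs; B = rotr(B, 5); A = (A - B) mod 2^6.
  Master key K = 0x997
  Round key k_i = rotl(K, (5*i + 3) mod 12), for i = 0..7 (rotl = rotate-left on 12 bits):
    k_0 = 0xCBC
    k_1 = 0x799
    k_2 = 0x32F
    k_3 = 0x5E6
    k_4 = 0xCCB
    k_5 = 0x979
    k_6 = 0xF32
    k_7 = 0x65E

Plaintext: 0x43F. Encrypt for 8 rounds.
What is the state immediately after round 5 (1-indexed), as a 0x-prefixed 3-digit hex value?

0x31C

s_0 = plaintext = 0x43F
s_1 = Round(s_0, k_0) = 0xCCD
s_2 = Round(s_1, k_1) = 0x678
s_3 = Round(s_2, k_2) = 0xF90
s_4 = Round(s_3, k_3) = 0xA1F
s_5 = Round(s_4, k_4) = 0x31C
s_6 = Round(s_5, k_5) = 0x46B
s_7 = Round(s_6, k_6) = 0x389
s_8 = Round(s_7, k_7) = 0x27D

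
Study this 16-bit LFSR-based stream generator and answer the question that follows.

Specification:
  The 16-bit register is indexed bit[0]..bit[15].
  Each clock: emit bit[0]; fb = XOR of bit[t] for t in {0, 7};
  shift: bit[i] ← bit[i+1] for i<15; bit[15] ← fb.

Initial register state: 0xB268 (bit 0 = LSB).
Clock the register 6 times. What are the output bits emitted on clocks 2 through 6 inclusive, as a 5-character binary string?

00101

reg_0 = 0xB268
clock 1: out=0, reg = 0x5934
clock 2: out=0, reg = 0x2C9A
clock 3: out=0, reg = 0x964D
clock 4: out=1, reg = 0xCB26
clock 5: out=0, reg = 0x6593
clock 6: out=1, reg = 0x32C9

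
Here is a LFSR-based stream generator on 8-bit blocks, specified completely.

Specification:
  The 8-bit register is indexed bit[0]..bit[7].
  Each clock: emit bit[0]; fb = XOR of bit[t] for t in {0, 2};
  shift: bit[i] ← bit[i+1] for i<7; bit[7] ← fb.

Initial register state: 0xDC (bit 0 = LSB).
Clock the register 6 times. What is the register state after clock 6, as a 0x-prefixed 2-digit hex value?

0xAF

reg_0 = 0xDC
clock 1: out=0, reg = 0xEE
clock 2: out=0, reg = 0xF7
clock 3: out=1, reg = 0x7B
clock 4: out=1, reg = 0xBD
clock 5: out=1, reg = 0x5E
clock 6: out=0, reg = 0xAF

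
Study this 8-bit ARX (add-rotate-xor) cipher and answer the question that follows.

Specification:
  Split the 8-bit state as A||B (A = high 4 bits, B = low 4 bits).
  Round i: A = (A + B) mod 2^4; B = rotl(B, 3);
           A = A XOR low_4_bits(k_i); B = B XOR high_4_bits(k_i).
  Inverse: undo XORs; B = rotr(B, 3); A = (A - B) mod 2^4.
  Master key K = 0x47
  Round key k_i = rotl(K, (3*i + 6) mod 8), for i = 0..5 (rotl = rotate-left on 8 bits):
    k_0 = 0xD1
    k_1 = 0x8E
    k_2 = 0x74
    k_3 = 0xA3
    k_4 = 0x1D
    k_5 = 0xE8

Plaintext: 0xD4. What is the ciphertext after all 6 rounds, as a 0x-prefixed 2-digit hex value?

0x95

s_0 = plaintext = 0xD4
s_1 = Round(s_0, k_0) = 0x0F
s_2 = Round(s_1, k_1) = 0x17
s_3 = Round(s_2, k_2) = 0xCC
s_4 = Round(s_3, k_3) = 0xBC
s_5 = Round(s_4, k_4) = 0xA7
s_6 = Round(s_5, k_5) = 0x95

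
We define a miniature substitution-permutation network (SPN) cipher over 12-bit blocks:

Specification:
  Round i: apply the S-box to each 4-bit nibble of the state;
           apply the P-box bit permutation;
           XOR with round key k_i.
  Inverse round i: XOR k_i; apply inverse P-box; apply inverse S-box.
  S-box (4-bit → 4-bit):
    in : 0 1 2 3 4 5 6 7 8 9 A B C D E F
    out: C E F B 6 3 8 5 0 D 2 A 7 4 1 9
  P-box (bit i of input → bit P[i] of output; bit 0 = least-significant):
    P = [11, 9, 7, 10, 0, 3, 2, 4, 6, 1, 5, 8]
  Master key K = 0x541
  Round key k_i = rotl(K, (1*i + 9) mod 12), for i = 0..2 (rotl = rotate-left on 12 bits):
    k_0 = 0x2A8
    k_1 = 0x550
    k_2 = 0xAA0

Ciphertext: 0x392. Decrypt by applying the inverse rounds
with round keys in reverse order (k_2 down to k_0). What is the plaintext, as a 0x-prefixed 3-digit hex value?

0x411

s_0 = ciphertext = 0x392
s_1 = InvRound(s_0, k_2) = 0x16E
s_2 = InvRound(s_1, k_1) = 0x416
s_3 = InvRound(s_2, k_0) = 0x411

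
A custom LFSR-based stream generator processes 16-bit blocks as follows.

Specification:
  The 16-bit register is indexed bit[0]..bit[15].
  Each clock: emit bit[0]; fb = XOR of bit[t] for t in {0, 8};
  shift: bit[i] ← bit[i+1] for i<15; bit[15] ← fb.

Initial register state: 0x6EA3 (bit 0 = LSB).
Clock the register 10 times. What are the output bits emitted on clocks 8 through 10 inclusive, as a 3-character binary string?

reg_0 = 0x6EA3
clock 1: out=1, reg = 0xB751
clock 2: out=1, reg = 0x5BA8
clock 3: out=0, reg = 0xADD4
clock 4: out=0, reg = 0xD6EA
clock 5: out=0, reg = 0x6B75
clock 6: out=1, reg = 0x35BA
clock 7: out=0, reg = 0x9ADD
clock 8: out=1, reg = 0xCD6E
clock 9: out=0, reg = 0xE6B7
clock 10: out=1, reg = 0xF35B

101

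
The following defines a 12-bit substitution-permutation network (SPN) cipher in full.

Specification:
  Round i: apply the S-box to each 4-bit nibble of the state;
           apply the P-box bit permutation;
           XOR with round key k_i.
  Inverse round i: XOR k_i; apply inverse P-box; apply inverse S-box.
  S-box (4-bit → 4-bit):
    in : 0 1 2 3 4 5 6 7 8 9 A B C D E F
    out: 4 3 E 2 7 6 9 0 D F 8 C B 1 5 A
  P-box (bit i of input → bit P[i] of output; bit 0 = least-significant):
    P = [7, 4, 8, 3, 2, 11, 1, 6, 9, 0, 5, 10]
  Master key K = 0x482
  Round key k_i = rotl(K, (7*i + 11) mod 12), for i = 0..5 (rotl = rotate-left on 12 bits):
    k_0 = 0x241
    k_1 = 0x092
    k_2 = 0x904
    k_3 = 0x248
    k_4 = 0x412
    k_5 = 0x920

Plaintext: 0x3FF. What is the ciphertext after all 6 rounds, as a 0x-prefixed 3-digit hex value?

0x6AF

s_0 = plaintext = 0x3FF
s_1 = Round(s_0, k_0) = 0xA18
s_2 = Round(s_1, k_1) = 0xD1E
s_3 = Round(s_2, k_2) = 0x280
s_4 = Round(s_3, k_3) = 0x72F
s_5 = Round(s_4, k_4) = 0xC48
s_6 = Round(s_5, k_5) = 0x6AF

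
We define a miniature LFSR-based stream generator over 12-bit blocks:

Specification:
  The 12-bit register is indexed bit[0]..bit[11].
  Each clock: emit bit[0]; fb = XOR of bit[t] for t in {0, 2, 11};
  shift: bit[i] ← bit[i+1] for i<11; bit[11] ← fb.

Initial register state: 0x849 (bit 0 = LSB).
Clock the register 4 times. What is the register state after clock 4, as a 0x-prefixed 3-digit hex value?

reg_0 = 0x849
clock 1: out=1, reg = 0x424
clock 2: out=0, reg = 0xA12
clock 3: out=0, reg = 0xD09
clock 4: out=1, reg = 0x684

0x684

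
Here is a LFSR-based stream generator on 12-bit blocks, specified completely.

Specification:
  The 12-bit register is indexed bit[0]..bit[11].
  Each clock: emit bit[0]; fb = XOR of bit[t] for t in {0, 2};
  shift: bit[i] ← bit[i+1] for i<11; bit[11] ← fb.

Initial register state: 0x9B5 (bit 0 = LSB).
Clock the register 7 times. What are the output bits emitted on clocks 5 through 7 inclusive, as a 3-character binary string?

110

reg_0 = 0x9B5
clock 1: out=1, reg = 0x4DA
clock 2: out=0, reg = 0x26D
clock 3: out=1, reg = 0x136
clock 4: out=0, reg = 0x89B
clock 5: out=1, reg = 0xC4D
clock 6: out=1, reg = 0x626
clock 7: out=0, reg = 0xB13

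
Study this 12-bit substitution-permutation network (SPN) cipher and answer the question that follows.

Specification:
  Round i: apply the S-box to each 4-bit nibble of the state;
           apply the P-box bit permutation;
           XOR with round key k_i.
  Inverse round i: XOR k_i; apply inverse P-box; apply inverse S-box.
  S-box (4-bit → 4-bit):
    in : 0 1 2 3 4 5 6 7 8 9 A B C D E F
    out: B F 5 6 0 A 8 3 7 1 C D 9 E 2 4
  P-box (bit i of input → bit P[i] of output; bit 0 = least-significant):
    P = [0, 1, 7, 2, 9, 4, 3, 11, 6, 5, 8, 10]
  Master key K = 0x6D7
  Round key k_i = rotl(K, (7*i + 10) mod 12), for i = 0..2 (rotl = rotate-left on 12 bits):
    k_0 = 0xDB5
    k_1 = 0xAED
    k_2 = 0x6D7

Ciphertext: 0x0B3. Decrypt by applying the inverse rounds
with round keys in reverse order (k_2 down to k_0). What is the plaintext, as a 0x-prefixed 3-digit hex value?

0xEC3

s_0 = ciphertext = 0x0B3
s_1 = InvRound(s_0, k_2) = 0x096
s_2 = InvRound(s_1, k_1) = 0x717
s_3 = InvRound(s_2, k_0) = 0xEC3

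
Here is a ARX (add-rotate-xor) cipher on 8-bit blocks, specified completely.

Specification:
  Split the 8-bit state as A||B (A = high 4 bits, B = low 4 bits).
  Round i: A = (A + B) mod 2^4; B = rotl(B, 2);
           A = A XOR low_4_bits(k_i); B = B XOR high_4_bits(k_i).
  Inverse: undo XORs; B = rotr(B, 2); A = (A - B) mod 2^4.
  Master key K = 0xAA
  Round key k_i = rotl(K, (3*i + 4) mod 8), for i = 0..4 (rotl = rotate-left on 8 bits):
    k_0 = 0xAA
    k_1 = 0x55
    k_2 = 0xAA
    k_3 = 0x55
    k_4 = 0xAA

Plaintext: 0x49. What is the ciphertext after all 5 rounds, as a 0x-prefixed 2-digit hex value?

s_0 = plaintext = 0x49
s_1 = Round(s_0, k_0) = 0x7C
s_2 = Round(s_1, k_1) = 0x66
s_3 = Round(s_2, k_2) = 0x63
s_4 = Round(s_3, k_3) = 0xC9
s_5 = Round(s_4, k_4) = 0xFC

0xFC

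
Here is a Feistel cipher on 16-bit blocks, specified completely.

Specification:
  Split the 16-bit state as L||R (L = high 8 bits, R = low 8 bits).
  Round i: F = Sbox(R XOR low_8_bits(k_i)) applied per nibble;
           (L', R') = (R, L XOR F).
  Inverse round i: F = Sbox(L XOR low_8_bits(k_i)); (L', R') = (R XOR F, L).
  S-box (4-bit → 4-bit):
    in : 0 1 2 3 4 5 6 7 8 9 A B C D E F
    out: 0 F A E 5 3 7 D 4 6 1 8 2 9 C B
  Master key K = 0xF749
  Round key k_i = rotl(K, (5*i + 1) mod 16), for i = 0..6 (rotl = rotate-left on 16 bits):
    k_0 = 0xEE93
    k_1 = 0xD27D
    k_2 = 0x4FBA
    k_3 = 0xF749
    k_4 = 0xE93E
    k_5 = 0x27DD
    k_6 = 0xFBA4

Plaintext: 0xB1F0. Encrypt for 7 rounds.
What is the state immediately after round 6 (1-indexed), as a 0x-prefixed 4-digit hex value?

0xD16F

s_0 = plaintext = 0xB1F0
s_1 = Round(s_0, k_0) = 0xF0CF
s_2 = Round(s_1, k_1) = 0xCF7A
s_3 = Round(s_2, k_2) = 0x7AEF
s_4 = Round(s_3, k_3) = 0xEF6D
s_5 = Round(s_4, k_4) = 0x6DD1
s_6 = Round(s_5, k_5) = 0xD16F
s_7 = Round(s_6, k_6) = 0x6FF9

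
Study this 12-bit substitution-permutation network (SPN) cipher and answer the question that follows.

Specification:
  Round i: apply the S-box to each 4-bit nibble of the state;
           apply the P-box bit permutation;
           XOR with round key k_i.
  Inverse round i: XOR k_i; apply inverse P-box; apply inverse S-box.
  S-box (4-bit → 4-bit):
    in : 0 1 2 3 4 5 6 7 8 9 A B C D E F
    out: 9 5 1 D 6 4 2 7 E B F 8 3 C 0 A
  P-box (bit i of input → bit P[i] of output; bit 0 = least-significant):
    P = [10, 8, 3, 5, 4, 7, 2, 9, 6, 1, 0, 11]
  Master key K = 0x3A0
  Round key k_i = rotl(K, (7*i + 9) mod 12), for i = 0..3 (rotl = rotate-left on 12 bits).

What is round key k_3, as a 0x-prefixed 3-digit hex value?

K = 0x3A0
k_0 = rotl(K, (7*0+9) mod 12) = rotl(K, 9) = 0x074
k_1 = rotl(K, (7*1+9) mod 12) = rotl(K, 4) = 0xA03
k_2 = rotl(K, (7*2+9) mod 12) = rotl(K, 11) = 0x1D0
k_3 = rotl(K, (7*3+9) mod 12) = rotl(K, 6) = 0x80E

0x80E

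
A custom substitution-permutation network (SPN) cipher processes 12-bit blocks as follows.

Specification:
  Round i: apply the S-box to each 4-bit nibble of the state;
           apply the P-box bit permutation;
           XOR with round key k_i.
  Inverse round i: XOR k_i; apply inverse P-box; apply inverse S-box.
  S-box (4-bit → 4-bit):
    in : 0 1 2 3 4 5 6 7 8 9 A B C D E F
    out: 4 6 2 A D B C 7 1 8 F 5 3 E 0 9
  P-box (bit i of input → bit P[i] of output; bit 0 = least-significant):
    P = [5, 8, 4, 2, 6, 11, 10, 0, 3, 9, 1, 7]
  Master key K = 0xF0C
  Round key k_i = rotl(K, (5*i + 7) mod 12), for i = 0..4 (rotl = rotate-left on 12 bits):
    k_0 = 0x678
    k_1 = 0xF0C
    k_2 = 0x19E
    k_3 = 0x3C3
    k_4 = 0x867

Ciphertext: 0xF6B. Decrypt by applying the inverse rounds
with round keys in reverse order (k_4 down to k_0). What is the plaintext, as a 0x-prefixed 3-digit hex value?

0x1C3

s_0 = ciphertext = 0xF6B
s_1 = InvRound(s_0, k_4) = 0xC03
s_2 = InvRound(s_1, k_3) = 0x372
s_3 = InvRound(s_2, k_2) = 0x58F
s_4 = InvRound(s_3, k_1) = 0xD3E
s_5 = InvRound(s_4, k_0) = 0x1C3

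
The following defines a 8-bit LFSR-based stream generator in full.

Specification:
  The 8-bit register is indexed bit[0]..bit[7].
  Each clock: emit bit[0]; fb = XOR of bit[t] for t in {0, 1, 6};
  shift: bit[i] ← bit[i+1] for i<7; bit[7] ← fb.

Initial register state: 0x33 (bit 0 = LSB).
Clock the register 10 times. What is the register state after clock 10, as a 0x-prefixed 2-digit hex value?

reg_0 = 0x33
clock 1: out=1, reg = 0x19
clock 2: out=1, reg = 0x8C
clock 3: out=0, reg = 0x46
clock 4: out=0, reg = 0x23
clock 5: out=1, reg = 0x11
clock 6: out=1, reg = 0x88
clock 7: out=0, reg = 0x44
clock 8: out=0, reg = 0xA2
clock 9: out=0, reg = 0xD1
clock 10: out=1, reg = 0x68

0x68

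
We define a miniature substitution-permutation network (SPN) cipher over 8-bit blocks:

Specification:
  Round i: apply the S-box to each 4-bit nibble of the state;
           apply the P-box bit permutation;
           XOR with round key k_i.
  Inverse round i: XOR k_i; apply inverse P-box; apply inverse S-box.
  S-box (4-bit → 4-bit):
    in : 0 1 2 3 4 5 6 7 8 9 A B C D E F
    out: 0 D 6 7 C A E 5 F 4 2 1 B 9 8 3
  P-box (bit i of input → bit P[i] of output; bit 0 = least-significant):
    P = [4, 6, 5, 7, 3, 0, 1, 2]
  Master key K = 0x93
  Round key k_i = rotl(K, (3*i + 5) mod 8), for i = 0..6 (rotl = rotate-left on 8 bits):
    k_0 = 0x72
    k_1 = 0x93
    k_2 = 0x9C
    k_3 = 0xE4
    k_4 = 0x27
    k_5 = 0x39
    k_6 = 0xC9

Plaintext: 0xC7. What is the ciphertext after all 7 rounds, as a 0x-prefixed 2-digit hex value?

0xDC

s_0 = plaintext = 0xC7
s_1 = Round(s_0, k_0) = 0x4F
s_2 = Round(s_1, k_1) = 0xC5
s_3 = Round(s_2, k_2) = 0x51
s_4 = Round(s_3, k_3) = 0x51
s_5 = Round(s_4, k_4) = 0x92
s_6 = Round(s_5, k_5) = 0x5B
s_7 = Round(s_6, k_6) = 0xDC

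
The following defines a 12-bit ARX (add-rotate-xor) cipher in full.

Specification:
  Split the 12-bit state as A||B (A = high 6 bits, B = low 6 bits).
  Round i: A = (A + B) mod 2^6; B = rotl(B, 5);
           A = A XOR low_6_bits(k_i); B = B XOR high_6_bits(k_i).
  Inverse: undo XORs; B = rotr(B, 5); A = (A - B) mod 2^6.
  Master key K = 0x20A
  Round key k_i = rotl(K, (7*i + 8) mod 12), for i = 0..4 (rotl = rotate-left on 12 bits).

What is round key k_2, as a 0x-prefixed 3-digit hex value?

K = 0x20A
k_0 = rotl(K, (7*0+8) mod 12) = rotl(K, 8) = 0xA20
k_1 = rotl(K, (7*1+8) mod 12) = rotl(K, 3) = 0x051
k_2 = rotl(K, (7*2+8) mod 12) = rotl(K, 10) = 0x882

0x882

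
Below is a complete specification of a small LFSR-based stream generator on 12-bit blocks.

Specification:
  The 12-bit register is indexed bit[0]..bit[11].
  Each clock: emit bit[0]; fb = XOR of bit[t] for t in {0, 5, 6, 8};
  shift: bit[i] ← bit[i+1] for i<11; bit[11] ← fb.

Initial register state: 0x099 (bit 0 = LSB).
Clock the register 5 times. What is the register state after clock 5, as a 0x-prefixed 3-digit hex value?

reg_0 = 0x099
clock 1: out=1, reg = 0x84C
clock 2: out=0, reg = 0xC26
clock 3: out=0, reg = 0xE13
clock 4: out=1, reg = 0xF09
clock 5: out=1, reg = 0x784

0x784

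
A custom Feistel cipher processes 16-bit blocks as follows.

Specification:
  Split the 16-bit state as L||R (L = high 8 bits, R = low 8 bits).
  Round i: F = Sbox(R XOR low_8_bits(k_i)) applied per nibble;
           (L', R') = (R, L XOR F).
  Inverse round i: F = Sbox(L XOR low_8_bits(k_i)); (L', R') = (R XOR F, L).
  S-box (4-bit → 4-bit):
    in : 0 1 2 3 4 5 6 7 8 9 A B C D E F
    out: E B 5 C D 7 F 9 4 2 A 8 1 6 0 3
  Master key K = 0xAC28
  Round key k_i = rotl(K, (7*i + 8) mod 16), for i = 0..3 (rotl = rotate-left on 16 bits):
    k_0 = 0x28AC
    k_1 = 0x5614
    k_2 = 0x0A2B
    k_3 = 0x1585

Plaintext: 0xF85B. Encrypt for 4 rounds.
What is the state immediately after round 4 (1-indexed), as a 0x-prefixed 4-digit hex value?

s_0 = plaintext = 0xF85B
s_1 = Round(s_0, k_0) = 0x5BC1
s_2 = Round(s_1, k_1) = 0xC13C
s_3 = Round(s_2, k_2) = 0x3C78
s_4 = Round(s_3, k_3) = 0x780A

0x780A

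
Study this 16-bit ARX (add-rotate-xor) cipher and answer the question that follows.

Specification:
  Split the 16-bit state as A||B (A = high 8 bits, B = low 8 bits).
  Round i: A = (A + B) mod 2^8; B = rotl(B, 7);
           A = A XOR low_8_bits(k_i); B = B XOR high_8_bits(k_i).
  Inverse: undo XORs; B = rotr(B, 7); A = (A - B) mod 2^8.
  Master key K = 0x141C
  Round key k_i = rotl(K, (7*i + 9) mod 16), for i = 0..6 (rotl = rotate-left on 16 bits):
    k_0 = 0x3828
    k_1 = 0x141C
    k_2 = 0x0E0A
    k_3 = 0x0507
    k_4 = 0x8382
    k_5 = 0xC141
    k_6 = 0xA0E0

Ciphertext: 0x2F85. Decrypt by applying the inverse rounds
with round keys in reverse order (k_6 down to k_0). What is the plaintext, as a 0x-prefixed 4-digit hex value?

0xC092

s_0 = ciphertext = 0x2F85
s_1 = InvRound(s_0, k_6) = 0x854A
s_2 = InvRound(s_1, k_5) = 0xAD17
s_3 = InvRound(s_2, k_4) = 0x0629
s_4 = InvRound(s_3, k_3) = 0xA958
s_5 = InvRound(s_4, k_2) = 0xF7AC
s_6 = InvRound(s_5, k_1) = 0x7A71
s_7 = InvRound(s_6, k_0) = 0xC092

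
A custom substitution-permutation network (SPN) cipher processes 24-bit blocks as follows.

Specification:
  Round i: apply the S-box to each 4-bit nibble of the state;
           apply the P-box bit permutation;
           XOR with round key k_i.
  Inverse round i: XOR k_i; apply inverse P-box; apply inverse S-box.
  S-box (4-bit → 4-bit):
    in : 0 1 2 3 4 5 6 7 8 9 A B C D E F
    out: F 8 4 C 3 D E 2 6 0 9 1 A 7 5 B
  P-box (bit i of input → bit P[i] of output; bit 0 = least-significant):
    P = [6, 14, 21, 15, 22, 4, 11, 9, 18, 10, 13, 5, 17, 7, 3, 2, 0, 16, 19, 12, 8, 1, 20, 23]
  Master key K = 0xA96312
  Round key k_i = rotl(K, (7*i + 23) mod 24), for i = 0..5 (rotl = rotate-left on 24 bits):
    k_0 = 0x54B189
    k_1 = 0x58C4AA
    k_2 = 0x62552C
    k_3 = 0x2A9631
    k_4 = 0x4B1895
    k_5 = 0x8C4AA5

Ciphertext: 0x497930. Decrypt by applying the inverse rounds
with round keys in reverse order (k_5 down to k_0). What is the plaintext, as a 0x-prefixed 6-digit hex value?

0xCE0190

s_0 = ciphertext = 0x497930
s_1 = InvRound(s_0, k_5) = 0xAFCEF9
s_2 = InvRound(s_1, k_4) = 0x113FA0
s_3 = InvRound(s_2, k_3) = 0xED4283
s_4 = InvRound(s_3, k_2) = 0xF00F19
s_5 = InvRound(s_4, k_1) = 0xFE7166
s_6 = InvRound(s_5, k_0) = 0xCE0190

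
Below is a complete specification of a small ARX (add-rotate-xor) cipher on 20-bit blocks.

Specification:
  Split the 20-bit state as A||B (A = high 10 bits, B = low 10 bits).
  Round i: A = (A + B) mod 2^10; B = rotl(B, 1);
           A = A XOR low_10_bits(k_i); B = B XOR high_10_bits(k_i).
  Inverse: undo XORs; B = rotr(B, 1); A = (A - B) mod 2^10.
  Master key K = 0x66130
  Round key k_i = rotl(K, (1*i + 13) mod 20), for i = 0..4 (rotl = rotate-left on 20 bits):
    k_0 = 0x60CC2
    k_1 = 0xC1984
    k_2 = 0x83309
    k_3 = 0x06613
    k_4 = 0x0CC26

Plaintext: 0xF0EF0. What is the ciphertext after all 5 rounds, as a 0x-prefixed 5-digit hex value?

s_0 = plaintext = 0xF0EF0
s_1 = Round(s_0, k_0) = 0x9C462
s_2 = Round(s_1, k_1) = 0xD5FC2
s_3 = Round(s_2, k_2) = 0x04189
s_4 = Round(s_3, k_3) = 0xE2B0B
s_5 = Round(s_4, k_4) = 0xACE24

0xACE24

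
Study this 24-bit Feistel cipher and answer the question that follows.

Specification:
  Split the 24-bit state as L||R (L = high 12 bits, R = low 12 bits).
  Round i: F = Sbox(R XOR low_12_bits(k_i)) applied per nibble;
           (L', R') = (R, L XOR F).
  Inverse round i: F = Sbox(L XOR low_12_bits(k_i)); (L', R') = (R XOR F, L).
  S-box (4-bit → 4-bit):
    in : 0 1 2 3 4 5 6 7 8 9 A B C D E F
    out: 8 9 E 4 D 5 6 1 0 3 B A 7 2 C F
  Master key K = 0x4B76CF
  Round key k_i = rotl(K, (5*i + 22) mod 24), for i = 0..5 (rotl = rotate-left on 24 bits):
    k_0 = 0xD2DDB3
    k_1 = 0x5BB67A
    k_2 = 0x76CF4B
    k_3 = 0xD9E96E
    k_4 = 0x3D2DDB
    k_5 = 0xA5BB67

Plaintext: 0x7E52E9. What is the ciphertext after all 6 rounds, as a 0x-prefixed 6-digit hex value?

s_0 = plaintext = 0x7E52E9
s_1 = Round(s_0, k_0) = 0x2E98BE
s_2 = Round(s_1, k_1) = 0x8BEE94
s_3 = Round(s_2, k_2) = 0xE94191
s_4 = Round(s_3, k_3) = 0x191E6B
s_5 = Round(s_4, k_4) = 0xE6B539
s_6 = Round(s_5, k_5) = 0x539237

0x539237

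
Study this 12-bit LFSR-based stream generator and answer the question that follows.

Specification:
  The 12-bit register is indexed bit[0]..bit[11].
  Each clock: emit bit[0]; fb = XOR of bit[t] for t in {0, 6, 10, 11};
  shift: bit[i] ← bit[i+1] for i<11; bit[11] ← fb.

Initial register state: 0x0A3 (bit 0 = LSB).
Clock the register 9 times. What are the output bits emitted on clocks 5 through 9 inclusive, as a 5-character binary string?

reg_0 = 0x0A3
clock 1: out=1, reg = 0x851
clock 2: out=1, reg = 0xC28
clock 3: out=0, reg = 0x614
clock 4: out=0, reg = 0xB0A
clock 5: out=0, reg = 0xD85
clock 6: out=1, reg = 0xEC2
clock 7: out=0, reg = 0xF61
clock 8: out=1, reg = 0x7B0
clock 9: out=0, reg = 0xBD8

01010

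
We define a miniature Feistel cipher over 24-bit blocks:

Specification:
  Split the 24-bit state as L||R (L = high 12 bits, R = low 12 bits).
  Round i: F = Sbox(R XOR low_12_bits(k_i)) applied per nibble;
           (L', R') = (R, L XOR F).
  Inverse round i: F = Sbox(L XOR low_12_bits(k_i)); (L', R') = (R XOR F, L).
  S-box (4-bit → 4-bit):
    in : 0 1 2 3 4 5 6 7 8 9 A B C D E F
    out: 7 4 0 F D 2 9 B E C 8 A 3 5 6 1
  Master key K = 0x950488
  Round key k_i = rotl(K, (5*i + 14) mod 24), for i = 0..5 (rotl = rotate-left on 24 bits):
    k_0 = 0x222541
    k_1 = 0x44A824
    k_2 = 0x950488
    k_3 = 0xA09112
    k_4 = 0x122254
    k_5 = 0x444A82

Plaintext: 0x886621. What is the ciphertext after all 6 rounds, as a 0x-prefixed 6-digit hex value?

s_0 = plaintext = 0x886621
s_1 = Round(s_0, k_0) = 0x621711
s_2 = Round(s_1, k_1) = 0x7117D3
s_3 = Round(s_2, k_2) = 0x7D383B
s_4 = Round(s_3, k_3) = 0x83BBDF
s_5 = Round(s_4, k_4) = 0xBDF4D1
s_6 = Round(s_5, k_5) = 0x4D1DF0

0x4D1DF0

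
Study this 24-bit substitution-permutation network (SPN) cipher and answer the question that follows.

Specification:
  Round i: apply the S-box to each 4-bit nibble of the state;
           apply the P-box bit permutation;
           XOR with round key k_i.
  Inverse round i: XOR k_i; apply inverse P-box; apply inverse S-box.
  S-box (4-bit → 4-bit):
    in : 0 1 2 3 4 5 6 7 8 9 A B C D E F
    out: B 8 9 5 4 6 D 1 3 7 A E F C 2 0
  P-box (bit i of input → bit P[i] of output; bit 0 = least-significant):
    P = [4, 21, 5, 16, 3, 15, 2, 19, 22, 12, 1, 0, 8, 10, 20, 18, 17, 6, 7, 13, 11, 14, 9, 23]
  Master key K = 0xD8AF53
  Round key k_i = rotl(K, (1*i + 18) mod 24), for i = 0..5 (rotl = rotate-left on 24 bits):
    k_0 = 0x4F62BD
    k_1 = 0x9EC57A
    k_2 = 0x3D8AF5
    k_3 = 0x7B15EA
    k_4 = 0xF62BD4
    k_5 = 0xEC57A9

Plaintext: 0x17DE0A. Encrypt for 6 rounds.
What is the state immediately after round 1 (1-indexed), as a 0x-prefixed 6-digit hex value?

s_0 = plaintext = 0x17DE0A
s_1 = Round(s_0, k_0) = 0xF0F2B5
s_2 = Round(s_1, k_1) = 0xF4651F
s_3 = Round(s_2, k_2) = 0x219B77
s_4 = Round(s_3, k_3) = 0xEB28F1
s_5 = Round(s_4, k_4) = 0xB35A14
s_6 = Round(s_5, k_5) = 0x760108

0xF0F2B5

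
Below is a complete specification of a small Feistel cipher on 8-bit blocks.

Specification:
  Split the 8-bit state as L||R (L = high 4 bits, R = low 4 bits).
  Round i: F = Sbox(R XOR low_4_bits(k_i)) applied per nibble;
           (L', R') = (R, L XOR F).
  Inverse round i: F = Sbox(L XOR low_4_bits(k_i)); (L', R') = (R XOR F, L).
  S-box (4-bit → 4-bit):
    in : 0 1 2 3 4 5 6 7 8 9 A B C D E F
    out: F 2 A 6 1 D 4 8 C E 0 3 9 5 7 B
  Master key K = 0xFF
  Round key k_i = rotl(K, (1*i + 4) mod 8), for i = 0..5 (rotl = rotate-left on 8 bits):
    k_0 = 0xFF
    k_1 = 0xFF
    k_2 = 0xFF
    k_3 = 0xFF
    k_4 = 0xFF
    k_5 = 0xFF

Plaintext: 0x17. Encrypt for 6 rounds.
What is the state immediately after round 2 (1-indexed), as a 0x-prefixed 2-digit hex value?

0xDD

s_0 = plaintext = 0x17
s_1 = Round(s_0, k_0) = 0x7D
s_2 = Round(s_1, k_1) = 0xDD
s_3 = Round(s_2, k_2) = 0xD7
s_4 = Round(s_3, k_3) = 0x71
s_5 = Round(s_4, k_4) = 0x10
s_6 = Round(s_5, k_5) = 0x0A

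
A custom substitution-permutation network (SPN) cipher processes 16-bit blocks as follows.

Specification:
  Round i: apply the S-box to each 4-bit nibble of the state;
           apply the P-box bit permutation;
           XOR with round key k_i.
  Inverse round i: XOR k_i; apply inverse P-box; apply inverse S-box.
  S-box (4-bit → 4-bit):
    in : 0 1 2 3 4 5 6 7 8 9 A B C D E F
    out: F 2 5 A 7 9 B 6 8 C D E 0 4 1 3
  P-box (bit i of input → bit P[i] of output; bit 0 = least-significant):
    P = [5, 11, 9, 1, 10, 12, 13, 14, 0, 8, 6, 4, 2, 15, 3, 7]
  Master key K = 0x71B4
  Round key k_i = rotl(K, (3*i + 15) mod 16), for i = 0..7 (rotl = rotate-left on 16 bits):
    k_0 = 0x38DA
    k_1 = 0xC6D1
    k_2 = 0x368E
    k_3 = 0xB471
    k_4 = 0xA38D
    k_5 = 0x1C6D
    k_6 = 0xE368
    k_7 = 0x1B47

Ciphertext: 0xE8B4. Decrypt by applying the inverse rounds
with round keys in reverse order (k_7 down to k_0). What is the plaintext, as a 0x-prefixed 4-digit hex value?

0x606D

s_0 = ciphertext = 0xE8B4
s_1 = InvRound(s_0, k_7) = 0x30BA
s_2 = InvRound(s_1, k_6) = 0x3B39
s_3 = InvRound(s_2, k_5) = 0xEB2D
s_4 = InvRound(s_3, k_4) = 0x8C8F
s_5 = InvRound(s_4, k_3) = 0xA976
s_6 = InvRound(s_5, k_2) = 0xBBF4
s_7 = InvRound(s_6, k_1) = 0xEF0F
s_8 = InvRound(s_7, k_0) = 0x606D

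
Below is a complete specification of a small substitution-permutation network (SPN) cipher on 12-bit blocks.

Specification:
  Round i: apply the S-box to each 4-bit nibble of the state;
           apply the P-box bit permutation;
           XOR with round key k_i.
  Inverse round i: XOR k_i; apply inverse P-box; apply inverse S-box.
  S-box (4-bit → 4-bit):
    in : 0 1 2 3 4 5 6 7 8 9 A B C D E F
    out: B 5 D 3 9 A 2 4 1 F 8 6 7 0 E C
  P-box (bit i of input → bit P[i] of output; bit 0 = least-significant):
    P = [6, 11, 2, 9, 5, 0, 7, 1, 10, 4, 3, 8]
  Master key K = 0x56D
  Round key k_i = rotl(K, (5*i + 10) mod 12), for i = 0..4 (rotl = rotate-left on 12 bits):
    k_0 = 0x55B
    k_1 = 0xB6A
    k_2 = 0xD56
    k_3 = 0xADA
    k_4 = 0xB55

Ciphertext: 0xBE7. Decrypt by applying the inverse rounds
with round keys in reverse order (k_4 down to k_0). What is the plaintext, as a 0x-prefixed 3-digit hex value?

s_0 = ciphertext = 0xBE7
s_1 = InvRound(s_0, k_4) = 0x62D
s_2 = InvRound(s_1, k_3) = 0x39C
s_3 = InvRound(s_2, k_2) = 0x1F0
s_4 = InvRound(s_3, k_1) = 0xBF5
s_5 = InvRound(s_4, k_0) = 0x12E

0x12E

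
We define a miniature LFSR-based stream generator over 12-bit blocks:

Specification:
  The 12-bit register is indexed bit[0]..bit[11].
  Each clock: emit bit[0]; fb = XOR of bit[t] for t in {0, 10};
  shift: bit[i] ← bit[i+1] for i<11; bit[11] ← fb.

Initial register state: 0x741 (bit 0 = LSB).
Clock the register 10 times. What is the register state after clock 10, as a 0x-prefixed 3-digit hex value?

0x901

reg_0 = 0x741
clock 1: out=1, reg = 0x3A0
clock 2: out=0, reg = 0x1D0
clock 3: out=0, reg = 0x0E8
clock 4: out=0, reg = 0x074
clock 5: out=0, reg = 0x03A
clock 6: out=0, reg = 0x01D
clock 7: out=1, reg = 0x80E
clock 8: out=0, reg = 0x407
clock 9: out=1, reg = 0x203
clock 10: out=1, reg = 0x901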